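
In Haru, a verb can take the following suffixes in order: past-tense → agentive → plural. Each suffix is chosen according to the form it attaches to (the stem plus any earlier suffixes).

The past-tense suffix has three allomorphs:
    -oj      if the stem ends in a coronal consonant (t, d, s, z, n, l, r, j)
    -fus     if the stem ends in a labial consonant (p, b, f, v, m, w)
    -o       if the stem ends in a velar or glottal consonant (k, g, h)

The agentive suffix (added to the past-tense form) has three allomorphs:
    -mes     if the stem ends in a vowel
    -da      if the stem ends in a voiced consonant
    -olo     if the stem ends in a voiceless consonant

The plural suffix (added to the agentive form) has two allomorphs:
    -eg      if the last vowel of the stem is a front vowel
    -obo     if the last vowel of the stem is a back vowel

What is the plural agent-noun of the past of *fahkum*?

*fahkum* — final consonant /m/ (labial) → -fus → *fahkumfus*.
The final sound of the past-tense form *fahkumfus* is /s/, which is a voiceless consonant, so the agentive suffix is -olo, giving *fahkumfusolo*.
Since the last vowel of the agentive form *fahkumfusolo* is /o/ (a back vowel), it takes -obo, giving *fahkumfusoloobo*.

fahkumfusoloobo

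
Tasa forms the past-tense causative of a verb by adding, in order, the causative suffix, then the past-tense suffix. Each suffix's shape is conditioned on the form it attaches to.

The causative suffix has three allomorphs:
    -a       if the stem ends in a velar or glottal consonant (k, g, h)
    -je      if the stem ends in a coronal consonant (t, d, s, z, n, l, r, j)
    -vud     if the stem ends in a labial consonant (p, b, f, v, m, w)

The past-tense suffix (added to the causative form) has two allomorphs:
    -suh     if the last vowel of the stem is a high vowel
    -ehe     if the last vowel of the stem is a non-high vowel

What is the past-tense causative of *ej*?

The final consonant of *ej* is /j/, which is coronal, so the causative suffix is -je, giving *ejje*.
The last vowel of the causative form *ejje* is /e/, which is a non-high vowel, so the past-tense suffix is -ehe, giving *ejjeehe*.

ejjeehe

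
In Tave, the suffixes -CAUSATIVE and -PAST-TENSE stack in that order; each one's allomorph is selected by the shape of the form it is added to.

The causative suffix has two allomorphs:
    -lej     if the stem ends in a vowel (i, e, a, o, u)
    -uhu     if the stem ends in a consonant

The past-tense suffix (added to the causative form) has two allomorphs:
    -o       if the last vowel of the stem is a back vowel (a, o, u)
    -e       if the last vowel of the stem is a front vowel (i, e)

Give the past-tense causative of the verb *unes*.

*unes*: final sound = /s/, a consonant → -uhu → *unesuhu*.
The causative form *unesuhu* — last vowel /u/ (a back vowel) → -o → *unesuhuo*.

unesuhuo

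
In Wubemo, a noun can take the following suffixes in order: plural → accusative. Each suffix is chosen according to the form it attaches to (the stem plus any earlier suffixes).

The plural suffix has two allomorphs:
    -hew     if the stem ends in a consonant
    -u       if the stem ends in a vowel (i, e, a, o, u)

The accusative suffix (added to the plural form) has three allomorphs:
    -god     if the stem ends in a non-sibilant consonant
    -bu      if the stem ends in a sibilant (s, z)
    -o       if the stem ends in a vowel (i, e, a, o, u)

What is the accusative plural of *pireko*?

pirekouo

Since the final sound of *pireko* is /o/ (a vowel), it takes -u, giving *pirekou*.
The plural form *pirekou*: final sound = /u/, a vowel → -o → *pirekouo*.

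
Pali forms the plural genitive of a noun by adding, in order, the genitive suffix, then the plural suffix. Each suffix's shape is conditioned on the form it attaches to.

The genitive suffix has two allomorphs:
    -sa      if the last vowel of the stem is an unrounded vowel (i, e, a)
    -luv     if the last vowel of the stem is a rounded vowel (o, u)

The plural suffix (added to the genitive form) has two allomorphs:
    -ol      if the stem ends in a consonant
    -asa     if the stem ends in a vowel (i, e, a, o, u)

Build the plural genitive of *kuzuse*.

kuzusesaasa

*kuzuse* — last vowel /e/ (an unrounded vowel) → -sa → *kuzusesa*.
The genitive form *kuzusesa* — final sound /a/ (a vowel) → -asa → *kuzusesaasa*.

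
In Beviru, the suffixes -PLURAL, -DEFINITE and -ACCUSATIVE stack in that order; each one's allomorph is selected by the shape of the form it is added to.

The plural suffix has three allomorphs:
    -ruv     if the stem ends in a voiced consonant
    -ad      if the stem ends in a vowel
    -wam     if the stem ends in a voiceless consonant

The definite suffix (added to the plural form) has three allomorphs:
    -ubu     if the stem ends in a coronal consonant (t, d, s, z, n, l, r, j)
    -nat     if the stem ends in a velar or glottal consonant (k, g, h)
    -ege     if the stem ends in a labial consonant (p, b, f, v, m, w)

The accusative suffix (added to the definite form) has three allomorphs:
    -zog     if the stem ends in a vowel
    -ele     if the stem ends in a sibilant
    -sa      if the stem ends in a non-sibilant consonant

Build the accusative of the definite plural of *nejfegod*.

nejfegodruvegezog

Since the final sound of *nejfegod* is /d/ (a voiced consonant), it takes -ruv, giving *nejfegodruv*.
The plural form *nejfegodruv*: final consonant = /v/, labial → -ege → *nejfegodruvege*.
The definite form *nejfegodruvege* — final sound /e/ (a vowel) → -zog → *nejfegodruvegezog*.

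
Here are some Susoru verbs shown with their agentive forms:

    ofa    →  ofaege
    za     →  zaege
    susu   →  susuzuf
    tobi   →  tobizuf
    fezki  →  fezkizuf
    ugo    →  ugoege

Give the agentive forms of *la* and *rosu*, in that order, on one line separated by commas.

The pattern is height harmony: -zuf when the last vowel of the stem is a high vowel (*susu*, *tobi*, *fezki*); -ege when the last vowel of the stem is a non-high vowel (*ofa*, *za*, *ugo*).
The last vowel of *la* is /a/, which is a non-high vowel, so the suffix is -ege, giving *laege*.
The last vowel of *rosu* is /u/, which is a high vowel, so the suffix is -zuf, giving *rosuzuf*.

laege, rosuzuf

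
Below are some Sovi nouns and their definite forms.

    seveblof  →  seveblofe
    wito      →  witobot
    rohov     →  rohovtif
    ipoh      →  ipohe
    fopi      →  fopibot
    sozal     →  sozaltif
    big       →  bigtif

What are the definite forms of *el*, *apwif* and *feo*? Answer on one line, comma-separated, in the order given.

The pattern is voicing of the final sound: -e when the stem ends in a voiceless consonant (*seveblof*, *ipoh*); -tif when the stem ends in a voiced consonant (*rohov*, *sozal*, *big*); -bot when the stem ends in a vowel (*wito*, *fopi*).
*el*: final sound = /l/, a voiced consonant → -tif → *eltif*.
Since the final sound of *apwif* is /f/ (a voiceless consonant), it takes -e, giving *apwife*.
*feo*: final sound = /o/, a vowel → -bot → *feobot*.

eltif, apwife, feobot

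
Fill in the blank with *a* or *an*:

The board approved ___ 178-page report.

The indefinite article is chosen by the initial *sound* of the following word, not its spelling.
The number *178* is spoken "one hundred …", beginning with /wʌn/ — a consonant sound.
So the article is *a*: The board approved a 178-page report.

a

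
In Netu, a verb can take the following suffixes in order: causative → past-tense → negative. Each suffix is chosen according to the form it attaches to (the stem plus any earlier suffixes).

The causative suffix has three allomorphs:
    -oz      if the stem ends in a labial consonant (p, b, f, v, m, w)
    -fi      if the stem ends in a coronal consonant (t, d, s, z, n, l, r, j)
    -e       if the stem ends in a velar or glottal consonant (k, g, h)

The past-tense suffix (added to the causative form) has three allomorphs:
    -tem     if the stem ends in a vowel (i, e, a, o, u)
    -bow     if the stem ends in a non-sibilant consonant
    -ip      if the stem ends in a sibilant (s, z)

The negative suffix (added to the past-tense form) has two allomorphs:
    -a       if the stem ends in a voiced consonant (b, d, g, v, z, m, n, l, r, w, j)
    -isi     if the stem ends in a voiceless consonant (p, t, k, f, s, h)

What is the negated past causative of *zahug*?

zahugetema

The final consonant of *zahug* is /g/, which is velar/glottal, so the causative suffix is -e, giving *zahuge*.
Since the final sound of the causative form *zahuge* is /e/ (a vowel), it takes -tem, giving *zahugetem*.
The past-tense form *zahugetem* — final consonant /m/ (voiced) → -a → *zahugetema*.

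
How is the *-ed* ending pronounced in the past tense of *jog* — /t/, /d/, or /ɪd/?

The stem *jog* ends in a voiced sound other than /d/.
The -ed suffix is realized as /ɪd/ after /t, d/; as /t/ after other voiceless consonants; and as /d/ after other voiced sounds.
So -ed on *jog* is pronounced /d/.

/d/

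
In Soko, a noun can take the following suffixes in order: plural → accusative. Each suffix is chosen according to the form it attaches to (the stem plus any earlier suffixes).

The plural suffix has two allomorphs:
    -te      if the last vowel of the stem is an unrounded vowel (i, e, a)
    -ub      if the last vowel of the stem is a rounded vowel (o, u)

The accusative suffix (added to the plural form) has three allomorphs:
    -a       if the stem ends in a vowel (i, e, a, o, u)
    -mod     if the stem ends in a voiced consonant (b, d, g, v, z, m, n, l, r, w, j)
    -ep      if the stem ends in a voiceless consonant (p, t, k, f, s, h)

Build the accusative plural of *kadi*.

kaditea

The last vowel of *kadi* is /i/, which is an unrounded vowel, so the plural suffix is -te, giving *kadite*.
Since the final sound of the plural form *kadite* is /e/ (a vowel), it takes -a, giving *kaditea*.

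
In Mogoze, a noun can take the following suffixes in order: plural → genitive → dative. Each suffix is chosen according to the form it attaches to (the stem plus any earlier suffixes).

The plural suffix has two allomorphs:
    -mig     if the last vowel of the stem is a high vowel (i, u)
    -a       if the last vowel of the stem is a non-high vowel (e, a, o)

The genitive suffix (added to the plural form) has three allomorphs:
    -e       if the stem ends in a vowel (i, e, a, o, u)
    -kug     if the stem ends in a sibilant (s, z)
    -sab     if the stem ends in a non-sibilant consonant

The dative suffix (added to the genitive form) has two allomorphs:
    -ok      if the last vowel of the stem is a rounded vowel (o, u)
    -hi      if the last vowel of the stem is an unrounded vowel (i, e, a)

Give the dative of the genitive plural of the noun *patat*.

*patat* — last vowel /a/ (a non-high vowel) → -a → *patata*.
Since the final sound of the plural form *patata* is /a/ (a vowel), it takes -e, giving *patatae*.
The genitive form *patatae*: last vowel = /e/, an unrounded vowel → -hi → *patataehi*.

patataehi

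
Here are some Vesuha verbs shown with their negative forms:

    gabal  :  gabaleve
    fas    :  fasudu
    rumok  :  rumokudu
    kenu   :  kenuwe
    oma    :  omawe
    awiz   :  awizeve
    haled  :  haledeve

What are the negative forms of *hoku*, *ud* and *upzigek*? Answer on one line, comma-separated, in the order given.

hokuwe, udeve, upzigekudu

The suffix is conditioned by the final sound: -udu when the stem ends in a voiceless consonant (*fas*, *rumok*); -eve when the stem ends in a voiced consonant (*gabal*, *awiz*, *haled*); -we when the stem ends in a vowel (*kenu*, *oma*).
Since the final sound of *hoku* is /u/ (a vowel), it takes -we, giving *hokuwe*.
*ud*: final sound = /d/, a voiced consonant → -eve → *udeve*.
Since the final sound of *upzigek* is /k/ (a voiceless consonant), it takes -udu, giving *upzigekudu*.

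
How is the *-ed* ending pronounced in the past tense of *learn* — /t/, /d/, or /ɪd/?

The stem *learn* ends in a voiced sound other than /d/.
The -ed suffix is realized as /ɪd/ after /t, d/; as /t/ after other voiceless consonants; and as /d/ after other voiced sounds.
So -ed on *learn* is pronounced /d/.

/d/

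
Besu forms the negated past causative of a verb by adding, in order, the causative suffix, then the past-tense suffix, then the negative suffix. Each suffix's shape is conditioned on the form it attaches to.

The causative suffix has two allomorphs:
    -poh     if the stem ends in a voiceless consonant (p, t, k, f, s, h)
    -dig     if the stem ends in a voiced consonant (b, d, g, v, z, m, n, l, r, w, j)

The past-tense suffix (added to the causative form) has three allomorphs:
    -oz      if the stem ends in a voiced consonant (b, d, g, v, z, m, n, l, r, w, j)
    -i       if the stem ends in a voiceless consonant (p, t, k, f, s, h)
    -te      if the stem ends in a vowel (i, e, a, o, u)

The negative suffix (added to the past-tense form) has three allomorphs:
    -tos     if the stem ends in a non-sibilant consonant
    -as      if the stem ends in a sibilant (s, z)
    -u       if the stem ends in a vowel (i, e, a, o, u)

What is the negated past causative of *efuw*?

*efuw*: final consonant = /w/, voiced → -dig → *efuwdig*.
The final sound of the causative form *efuwdig* is /g/, which is a voiced consonant, so the past-tense suffix is -oz, giving *efuwdigoz*.
The final sound of the past-tense form *efuwdigoz* is /z/, which is a sibilant, so the negative suffix is -as, giving *efuwdigozas*.

efuwdigozas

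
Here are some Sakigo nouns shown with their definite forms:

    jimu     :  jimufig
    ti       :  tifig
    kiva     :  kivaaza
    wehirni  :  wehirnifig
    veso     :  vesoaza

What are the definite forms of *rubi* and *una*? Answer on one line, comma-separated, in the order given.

The pattern is height harmony: -fig when the last vowel of the stem is a high vowel (*jimu*, *ti*, *wehirni*); -aza when the last vowel of the stem is a non-high vowel (*kiva*, *veso*).
*rubi* — last vowel /i/ (a high vowel) → -fig → *rubifig*.
The last vowel of *una* is /a/, which is a non-high vowel, so the suffix is -aza, giving *unaaza*.

rubifig, unaaza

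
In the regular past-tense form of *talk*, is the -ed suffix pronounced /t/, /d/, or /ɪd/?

The stem *talk* ends in a voiceless consonant other than /t/.
The -ed suffix is realized as /ɪd/ after /t, d/; as /t/ after other voiceless consonants; and as /d/ after other voiced sounds.
So -ed on *talk* is pronounced /t/.

/t/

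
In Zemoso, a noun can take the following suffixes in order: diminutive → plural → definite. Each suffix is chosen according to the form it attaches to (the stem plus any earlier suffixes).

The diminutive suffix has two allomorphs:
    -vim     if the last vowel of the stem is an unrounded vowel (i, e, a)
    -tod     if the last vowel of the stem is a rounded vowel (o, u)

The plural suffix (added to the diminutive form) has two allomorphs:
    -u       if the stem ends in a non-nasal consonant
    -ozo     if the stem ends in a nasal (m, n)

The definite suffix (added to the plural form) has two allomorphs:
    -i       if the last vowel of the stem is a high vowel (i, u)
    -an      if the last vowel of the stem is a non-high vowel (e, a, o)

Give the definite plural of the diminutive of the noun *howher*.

howhervimozoan

*howher*: last vowel = /e/, an unrounded vowel → -vim → *howhervim*.
The diminutive form *howhervim*: final consonant = /m/, a nasal → -ozo → *howhervimozo*.
Since the last vowel of the plural form *howhervimozo* is /o/ (a non-high vowel), it takes -an, giving *howhervimozoan*.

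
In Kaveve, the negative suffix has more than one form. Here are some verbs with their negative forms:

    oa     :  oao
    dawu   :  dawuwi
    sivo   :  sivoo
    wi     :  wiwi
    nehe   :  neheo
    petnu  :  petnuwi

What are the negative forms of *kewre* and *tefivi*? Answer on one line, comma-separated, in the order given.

The suffix is conditioned by the last vowel: -wi when the last vowel of the stem is a high vowel (*dawu*, *wi*, *petnu*); -o when the last vowel of the stem is a non-high vowel (*oa*, *sivo*, *nehe*).
Since the last vowel of *kewre* is /e/ (a non-high vowel), it takes -o, giving *kewreo*.
Since the last vowel of *tefivi* is /i/ (a high vowel), it takes -wi, giving *tefiviwi*.

kewreo, tefiviwi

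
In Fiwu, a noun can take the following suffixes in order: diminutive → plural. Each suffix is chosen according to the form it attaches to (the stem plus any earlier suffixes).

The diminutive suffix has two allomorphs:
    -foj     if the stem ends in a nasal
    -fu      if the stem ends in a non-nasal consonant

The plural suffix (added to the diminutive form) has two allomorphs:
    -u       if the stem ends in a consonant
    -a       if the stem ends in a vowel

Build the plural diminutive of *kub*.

The final consonant of *kub* is /b/, which is non-nasal, so the diminutive suffix is -fu, giving *kubfu*.
The diminutive form *kubfu*: final sound = /u/, a vowel → -a → *kubfua*.

kubfua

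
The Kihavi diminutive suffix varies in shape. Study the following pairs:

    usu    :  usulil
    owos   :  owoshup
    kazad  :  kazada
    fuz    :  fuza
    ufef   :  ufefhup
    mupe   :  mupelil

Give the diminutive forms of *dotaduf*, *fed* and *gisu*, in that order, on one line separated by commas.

dotadufhup, feda, gisulil

The alternation tracks the final sound of the stem — -hup when the stem ends in a voiceless consonant (*owos*, *ufef*); -a when the stem ends in a voiced consonant (*kazad*, *fuz*); -lil when the stem ends in a vowel (*usu*, *mupe*).
*dotaduf* — final sound /f/ (a voiceless consonant) → -hup → *dotadufhup*.
*fed*: final sound = /d/, a voiced consonant → -a → *feda*.
The final sound of *gisu* is /u/, which is a vowel, so the suffix is -lil, giving *gisulil*.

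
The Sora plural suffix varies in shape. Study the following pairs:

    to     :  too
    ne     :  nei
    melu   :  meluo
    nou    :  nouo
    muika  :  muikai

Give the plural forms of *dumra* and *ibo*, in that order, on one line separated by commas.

Looking at the last vowel of each stem: -o when the last vowel of the stem is a rounded vowel (*to*, *melu*, *nou*); -i when the last vowel of the stem is an unrounded vowel (*ne*, *muika*).
The last vowel of *dumra* is /a/, which is an unrounded vowel, so the suffix is -i, giving *dumrai*.
*ibo* — last vowel /o/ (a rounded vowel) → -o → *iboo*.

dumrai, iboo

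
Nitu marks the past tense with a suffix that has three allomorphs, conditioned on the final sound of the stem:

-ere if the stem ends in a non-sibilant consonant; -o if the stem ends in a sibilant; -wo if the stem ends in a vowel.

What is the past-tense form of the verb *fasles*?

fasleso

Since the final sound of *fasles* is /s/ (a sibilant), it takes -o, giving *fasleso*.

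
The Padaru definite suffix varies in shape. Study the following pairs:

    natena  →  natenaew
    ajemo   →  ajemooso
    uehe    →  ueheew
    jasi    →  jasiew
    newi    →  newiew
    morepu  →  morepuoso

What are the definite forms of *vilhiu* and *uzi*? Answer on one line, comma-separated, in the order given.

vilhiuoso, uziew

The alternation tracks the last vowel of the stem — -oso when the last vowel of the stem is a rounded vowel (*ajemo*, *morepu*); -ew when the last vowel of the stem is an unrounded vowel (*natena*, *uehe*, *jasi*, *newi*).
*vilhiu* — last vowel /u/ (a rounded vowel) → -oso → *vilhiuoso*.
*uzi* — last vowel /i/ (an unrounded vowel) → -ew → *uziew*.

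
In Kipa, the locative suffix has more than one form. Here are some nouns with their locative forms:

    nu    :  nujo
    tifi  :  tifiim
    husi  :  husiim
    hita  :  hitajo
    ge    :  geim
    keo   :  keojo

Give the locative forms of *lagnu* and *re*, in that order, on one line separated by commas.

The pattern is front/back vowel harmony: -im when the last vowel of the stem is a front vowel (*tifi*, *husi*, *ge*); -jo when the last vowel of the stem is a back vowel (*nu*, *hita*, *keo*).
Since the last vowel of *lagnu* is /u/ (a back vowel), it takes -jo, giving *lagnujo*.
Since the last vowel of *re* is /e/ (a front vowel), it takes -im, giving *reim*.

lagnujo, reim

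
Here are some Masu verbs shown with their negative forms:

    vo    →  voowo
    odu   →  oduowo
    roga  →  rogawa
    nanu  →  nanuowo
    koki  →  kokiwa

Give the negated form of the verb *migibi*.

migibiwa

The suffix is conditioned by the last vowel: -owo when the last vowel of the stem is a rounded vowel (*vo*, *odu*, *nanu*); -wa when the last vowel of the stem is an unrounded vowel (*roga*, *koki*).
The last vowel of *migibi* is /i/, which is an unrounded vowel, so the suffix is -wa, giving *migibiwa*.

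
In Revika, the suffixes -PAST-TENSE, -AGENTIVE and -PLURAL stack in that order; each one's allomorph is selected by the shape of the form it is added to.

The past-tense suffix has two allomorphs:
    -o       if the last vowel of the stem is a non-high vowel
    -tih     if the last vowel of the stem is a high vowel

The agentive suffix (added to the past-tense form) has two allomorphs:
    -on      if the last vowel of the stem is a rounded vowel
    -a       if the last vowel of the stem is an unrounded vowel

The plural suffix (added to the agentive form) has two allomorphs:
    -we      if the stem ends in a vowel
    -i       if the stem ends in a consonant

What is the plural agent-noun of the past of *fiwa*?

fiwaooni

*fiwa* — last vowel /a/ (a non-high vowel) → -o → *fiwao*.
The past-tense form *fiwao* — last vowel /o/ (a rounded vowel) → -on → *fiwaoon*.
The final sound of the agentive form *fiwaoon* is /n/, which is a consonant, so the plural suffix is -i, giving *fiwaooni*.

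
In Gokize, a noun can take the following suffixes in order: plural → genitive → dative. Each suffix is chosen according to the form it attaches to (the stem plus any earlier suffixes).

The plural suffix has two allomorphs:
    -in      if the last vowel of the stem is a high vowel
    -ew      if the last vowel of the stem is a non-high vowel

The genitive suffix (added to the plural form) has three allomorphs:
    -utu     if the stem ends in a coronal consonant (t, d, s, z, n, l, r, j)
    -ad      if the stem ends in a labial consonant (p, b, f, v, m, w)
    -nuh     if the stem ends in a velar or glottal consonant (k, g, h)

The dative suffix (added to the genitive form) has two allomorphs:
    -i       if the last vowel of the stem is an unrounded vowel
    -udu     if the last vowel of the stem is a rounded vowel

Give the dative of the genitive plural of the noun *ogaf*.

ogafewadi

*ogaf* — last vowel /a/ (a non-high vowel) → -ew → *ogafew*.
Since the final consonant of the plural form *ogafew* is /w/ (labial), it takes -ad, giving *ogafewad*.
The genitive form *ogafewad* — last vowel /a/ (an unrounded vowel) → -i → *ogafewadi*.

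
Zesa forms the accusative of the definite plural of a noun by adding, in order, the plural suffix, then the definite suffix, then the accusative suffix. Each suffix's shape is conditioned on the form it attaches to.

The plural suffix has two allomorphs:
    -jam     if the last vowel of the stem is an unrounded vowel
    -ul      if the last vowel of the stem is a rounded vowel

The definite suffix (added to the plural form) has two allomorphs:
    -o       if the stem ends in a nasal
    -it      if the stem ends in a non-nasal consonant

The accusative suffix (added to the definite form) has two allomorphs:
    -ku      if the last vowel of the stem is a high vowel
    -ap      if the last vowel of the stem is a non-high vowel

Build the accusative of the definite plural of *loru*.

*loru* — last vowel /u/ (a rounded vowel) → -ul → *loruul*.
The plural form *loruul*: final consonant = /l/, non-nasal → -it → *loruulit*.
Since the last vowel of the definite form *loruulit* is /i/ (a high vowel), it takes -ku, giving *loruulitku*.

loruulitku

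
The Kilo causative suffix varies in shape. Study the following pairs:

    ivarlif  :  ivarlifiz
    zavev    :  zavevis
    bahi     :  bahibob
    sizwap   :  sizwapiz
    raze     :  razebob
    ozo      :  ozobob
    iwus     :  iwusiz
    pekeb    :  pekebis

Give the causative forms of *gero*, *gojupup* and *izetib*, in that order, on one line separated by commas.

Looking at the final sound of each stem: -iz when the stem ends in a voiceless consonant (*ivarlif*, *sizwap*, *iwus*); -is when the stem ends in a voiced consonant (*zavev*, *pekeb*); -bob when the stem ends in a vowel (*bahi*, *raze*, *ozo*).
The final sound of *gero* is /o/, which is a vowel, so the suffix is -bob, giving *gerobob*.
Since the final sound of *gojupup* is /p/ (a voiceless consonant), it takes -iz, giving *gojupupiz*.
The final sound of *izetib* is /b/, which is a voiced consonant, so the suffix is -is, giving *izetibis*.

gerobob, gojupupiz, izetibis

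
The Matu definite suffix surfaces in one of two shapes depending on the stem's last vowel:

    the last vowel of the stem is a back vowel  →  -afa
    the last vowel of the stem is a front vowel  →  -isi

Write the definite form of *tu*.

*tu*: last vowel = /u/, a back vowel → -afa → *tuafa*.

tuafa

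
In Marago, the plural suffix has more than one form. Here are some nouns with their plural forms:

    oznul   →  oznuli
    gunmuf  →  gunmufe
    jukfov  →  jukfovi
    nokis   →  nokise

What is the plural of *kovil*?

kovili

The alternation tracks the final consonant of the stem — -e when the stem ends in a voiceless consonant (*gunmuf*, *nokis*); -i when the stem ends in a voiced consonant (*oznul*, *jukfov*).
Since the final consonant of *kovil* is /l/ (voiced), it takes -i, giving *kovili*.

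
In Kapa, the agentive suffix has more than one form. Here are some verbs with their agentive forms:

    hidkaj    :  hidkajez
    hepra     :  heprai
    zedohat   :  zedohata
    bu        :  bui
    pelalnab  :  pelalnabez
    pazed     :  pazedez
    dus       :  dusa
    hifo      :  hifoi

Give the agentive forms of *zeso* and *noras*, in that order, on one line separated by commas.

zesoi, norasa

The alternation tracks the final sound of the stem — -a when the stem ends in a voiceless consonant (*zedohat*, *dus*); -ez when the stem ends in a voiced consonant (*hidkaj*, *pelalnab*, *pazed*); -i when the stem ends in a vowel (*hepra*, *bu*, *hifo*).
The final sound of *zeso* is /o/, which is a vowel, so the suffix is -i, giving *zesoi*.
*noras* — final sound /s/ (a voiceless consonant) → -a → *norasa*.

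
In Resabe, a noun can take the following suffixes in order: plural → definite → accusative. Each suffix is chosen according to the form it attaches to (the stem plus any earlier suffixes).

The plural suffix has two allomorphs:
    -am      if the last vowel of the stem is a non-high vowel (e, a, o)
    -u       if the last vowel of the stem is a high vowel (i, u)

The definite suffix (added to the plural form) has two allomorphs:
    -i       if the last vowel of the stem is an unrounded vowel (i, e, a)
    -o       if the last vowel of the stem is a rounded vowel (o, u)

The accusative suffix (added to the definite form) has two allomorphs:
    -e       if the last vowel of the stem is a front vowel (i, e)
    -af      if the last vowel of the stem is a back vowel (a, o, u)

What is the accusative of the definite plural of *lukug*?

*lukug* — last vowel /u/ (a high vowel) → -u → *lukugu*.
The plural form *lukugu* — last vowel /u/ (a rounded vowel) → -o → *lukuguo*.
The definite form *lukuguo*: last vowel = /o/, a back vowel → -af → *lukuguoaf*.

lukuguoaf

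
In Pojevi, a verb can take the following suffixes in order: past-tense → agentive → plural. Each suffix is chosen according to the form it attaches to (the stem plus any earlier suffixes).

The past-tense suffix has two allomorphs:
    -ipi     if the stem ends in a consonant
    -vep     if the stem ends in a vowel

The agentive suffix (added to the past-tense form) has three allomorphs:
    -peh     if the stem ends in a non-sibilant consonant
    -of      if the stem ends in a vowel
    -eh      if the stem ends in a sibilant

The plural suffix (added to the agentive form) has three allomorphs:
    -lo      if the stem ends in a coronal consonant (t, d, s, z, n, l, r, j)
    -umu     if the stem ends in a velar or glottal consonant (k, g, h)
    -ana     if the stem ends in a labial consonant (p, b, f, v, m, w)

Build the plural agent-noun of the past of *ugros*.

*ugros* — final sound /s/ (a consonant) → -ipi → *ugrosipi*.
The final sound of the past-tense form *ugrosipi* is /i/, which is a vowel, so the agentive suffix is -of, giving *ugrosipiof*.
Since the final consonant of the agentive form *ugrosipiof* is /f/ (labial), it takes -ana, giving *ugrosipiofana*.

ugrosipiofana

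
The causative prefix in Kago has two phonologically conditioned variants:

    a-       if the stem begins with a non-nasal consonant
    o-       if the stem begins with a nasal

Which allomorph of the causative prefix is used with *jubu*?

a-

The first consonant of *jubu* is /j/, which is non-nasal, so the prefix is a-.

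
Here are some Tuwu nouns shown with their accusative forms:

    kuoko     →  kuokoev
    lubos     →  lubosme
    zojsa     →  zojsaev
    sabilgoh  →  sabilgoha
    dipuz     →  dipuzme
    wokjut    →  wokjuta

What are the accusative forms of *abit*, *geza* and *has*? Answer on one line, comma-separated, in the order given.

The suffix is conditioned by the final sound: -me when the stem ends in a sibilant (*lubos*, *dipuz*); -a when the stem ends in a non-sibilant consonant (*sabilgoh*, *wokjut*); -ev when the stem ends in a vowel (*kuoko*, *zojsa*).
Since the final sound of *abit* is /t/ (a non-sibilant consonant), it takes -a, giving *abita*.
*geza* — final sound /a/ (a vowel) → -ev → *gezaev*.
*has* — final sound /s/ (a sibilant) → -me → *hasme*.

abita, gezaev, hasme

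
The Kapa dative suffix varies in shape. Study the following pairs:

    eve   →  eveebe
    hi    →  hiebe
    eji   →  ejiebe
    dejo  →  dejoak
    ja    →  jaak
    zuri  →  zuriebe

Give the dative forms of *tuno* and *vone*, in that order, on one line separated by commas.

tunoak, voneebe

The pattern is front/back vowel harmony: -ebe when the last vowel of the stem is a front vowel (*eve*, *hi*, *eji*, *zuri*); -ak when the last vowel of the stem is a back vowel (*dejo*, *ja*).
The last vowel of *tuno* is /o/, which is a back vowel, so the suffix is -ak, giving *tunoak*.
Since the last vowel of *vone* is /e/ (a front vowel), it takes -ebe, giving *voneebe*.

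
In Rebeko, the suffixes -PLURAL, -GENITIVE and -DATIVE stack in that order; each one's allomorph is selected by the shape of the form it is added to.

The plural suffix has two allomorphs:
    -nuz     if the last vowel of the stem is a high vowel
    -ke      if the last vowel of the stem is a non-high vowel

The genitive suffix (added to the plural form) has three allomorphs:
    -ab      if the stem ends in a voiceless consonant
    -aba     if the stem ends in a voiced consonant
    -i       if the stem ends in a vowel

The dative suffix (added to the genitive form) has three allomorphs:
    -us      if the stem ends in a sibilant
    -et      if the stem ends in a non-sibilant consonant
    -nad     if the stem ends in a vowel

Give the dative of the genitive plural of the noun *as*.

Since the last vowel of *as* is /a/ (a non-high vowel), it takes -ke, giving *aske*.
The plural form *aske* — final sound /e/ (a vowel) → -i → *askei*.
The genitive form *askei* — final sound /i/ (a vowel) → -nad → *askeinad*.

askeinad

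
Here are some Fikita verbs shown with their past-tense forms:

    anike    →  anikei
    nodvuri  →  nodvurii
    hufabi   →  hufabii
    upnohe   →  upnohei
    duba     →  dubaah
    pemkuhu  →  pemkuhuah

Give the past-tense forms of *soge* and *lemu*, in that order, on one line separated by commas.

Looking at the last vowel of each stem: -i when the last vowel of the stem is a front vowel (*anike*, *nodvuri*, *hufabi*, *upnohe*); -ah when the last vowel of the stem is a back vowel (*duba*, *pemkuhu*).
Since the last vowel of *soge* is /e/ (a front vowel), it takes -i, giving *sogei*.
*lemu*: last vowel = /u/, a back vowel → -ah → *lemuah*.

sogei, lemuah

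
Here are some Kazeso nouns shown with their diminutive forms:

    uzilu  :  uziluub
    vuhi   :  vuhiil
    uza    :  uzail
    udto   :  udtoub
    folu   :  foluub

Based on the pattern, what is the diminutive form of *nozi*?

The pattern is rounding harmony: -ub when the last vowel of the stem is a rounded vowel (*uzilu*, *udto*, *folu*); -il when the last vowel of the stem is an unrounded vowel (*vuhi*, *uza*).
*nozi* — last vowel /i/ (an unrounded vowel) → -il → *noziil*.

noziil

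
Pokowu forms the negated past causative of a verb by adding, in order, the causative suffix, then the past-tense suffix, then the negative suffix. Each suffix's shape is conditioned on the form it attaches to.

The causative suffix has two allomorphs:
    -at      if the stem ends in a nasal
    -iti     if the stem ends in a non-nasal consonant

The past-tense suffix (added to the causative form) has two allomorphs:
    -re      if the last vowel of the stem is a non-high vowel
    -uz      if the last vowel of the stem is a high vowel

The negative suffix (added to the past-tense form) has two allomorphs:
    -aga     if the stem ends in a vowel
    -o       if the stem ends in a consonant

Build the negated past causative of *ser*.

*ser*: final consonant = /r/, non-nasal → -iti → *seriti*.
The causative form *seriti* — last vowel /i/ (a high vowel) → -uz → *seritiuz*.
Since the final sound of the past-tense form *seritiuz* is /z/ (a consonant), it takes -o, giving *seritiuzo*.

seritiuzo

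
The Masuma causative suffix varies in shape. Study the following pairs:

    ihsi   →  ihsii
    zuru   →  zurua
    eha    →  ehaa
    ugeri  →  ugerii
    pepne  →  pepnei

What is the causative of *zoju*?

The alternation tracks the last vowel of the stem — -i when the last vowel of the stem is a front vowel (*ihsi*, *ugeri*, *pepne*); -a when the last vowel of the stem is a back vowel (*zuru*, *eha*).
Since the last vowel of *zoju* is /u/ (a back vowel), it takes -a, giving *zojua*.

zojua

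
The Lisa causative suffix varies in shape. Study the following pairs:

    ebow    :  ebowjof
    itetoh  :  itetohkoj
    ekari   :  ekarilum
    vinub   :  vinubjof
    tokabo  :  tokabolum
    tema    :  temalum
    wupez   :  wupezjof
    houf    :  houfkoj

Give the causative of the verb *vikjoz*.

The suffix is conditioned by the final sound: -koj when the stem ends in a voiceless consonant (*itetoh*, *houf*); -jof when the stem ends in a voiced consonant (*ebow*, *vinub*, *wupez*); -lum when the stem ends in a vowel (*ekari*, *tokabo*, *tema*).
*vikjoz* — final sound /z/ (a voiced consonant) → -jof → *vikjozjof*.

vikjozjof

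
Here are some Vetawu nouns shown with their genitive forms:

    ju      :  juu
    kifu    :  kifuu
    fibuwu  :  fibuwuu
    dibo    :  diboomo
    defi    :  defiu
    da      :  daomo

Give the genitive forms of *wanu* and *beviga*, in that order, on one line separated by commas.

wanuu, bevigaomo

The suffix is conditioned by the last vowel: -u when the last vowel of the stem is a high vowel (*ju*, *kifu*, *fibuwu*, *defi*); -omo when the last vowel of the stem is a non-high vowel (*dibo*, *da*).
*wanu*: last vowel = /u/, a high vowel → -u → *wanuu*.
The last vowel of *beviga* is /a/, which is a non-high vowel, so the suffix is -omo, giving *bevigaomo*.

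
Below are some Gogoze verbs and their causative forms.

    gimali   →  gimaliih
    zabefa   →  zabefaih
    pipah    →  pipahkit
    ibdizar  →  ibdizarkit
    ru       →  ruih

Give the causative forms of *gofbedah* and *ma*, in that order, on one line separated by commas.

The alternation tracks the final sound of the stem — -kit when the stem ends in a consonant (*pipah*, *ibdizar*); -ih when the stem ends in a vowel (*gimali*, *zabefa*, *ru*).
The final sound of *gofbedah* is /h/, which is a consonant, so the suffix is -kit, giving *gofbedahkit*.
*ma*: final sound = /a/, a vowel → -ih → *maih*.

gofbedahkit, maih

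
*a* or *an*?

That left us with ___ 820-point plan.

The indefinite article is chosen by the initial *sound* of the following word, not its spelling.
The number *820* is spoken "eight hundred …", beginning with /eɪt/ — a vowel sound.
So the article is *an*: That left us with an 820-point plan.

an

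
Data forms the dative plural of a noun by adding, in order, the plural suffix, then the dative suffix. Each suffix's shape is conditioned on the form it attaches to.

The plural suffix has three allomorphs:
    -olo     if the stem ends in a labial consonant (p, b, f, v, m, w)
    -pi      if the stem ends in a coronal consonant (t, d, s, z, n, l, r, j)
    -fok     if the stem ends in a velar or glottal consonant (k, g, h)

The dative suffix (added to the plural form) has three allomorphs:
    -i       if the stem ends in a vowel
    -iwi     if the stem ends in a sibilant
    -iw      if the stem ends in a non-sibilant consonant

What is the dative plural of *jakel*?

jakelpii

*jakel*: final consonant = /l/, coronal → -pi → *jakelpi*.
The plural form *jakelpi*: final sound = /i/, a vowel → -i → *jakelpii*.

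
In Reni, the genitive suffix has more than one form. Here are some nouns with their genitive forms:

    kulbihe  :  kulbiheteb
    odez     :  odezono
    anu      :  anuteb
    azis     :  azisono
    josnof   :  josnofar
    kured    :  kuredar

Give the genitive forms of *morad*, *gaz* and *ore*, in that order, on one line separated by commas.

The pattern is sibilance of the final sound: -ono when the stem ends in a sibilant (*odez*, *azis*); -ar when the stem ends in a non-sibilant consonant (*josnof*, *kured*); -teb when the stem ends in a vowel (*kulbihe*, *anu*).
*morad* — final sound /d/ (a non-sibilant consonant) → -ar → *moradar*.
Since the final sound of *gaz* is /z/ (a sibilant), it takes -ono, giving *gazono*.
Since the final sound of *ore* is /e/ (a vowel), it takes -teb, giving *oreteb*.

moradar, gazono, oreteb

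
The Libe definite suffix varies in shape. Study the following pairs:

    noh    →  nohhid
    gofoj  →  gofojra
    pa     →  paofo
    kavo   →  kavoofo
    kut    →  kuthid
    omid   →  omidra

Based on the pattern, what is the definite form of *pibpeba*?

pibpebaofo

Looking at the final sound of each stem: -hid when the stem ends in a voiceless consonant (*noh*, *kut*); -ra when the stem ends in a voiced consonant (*gofoj*, *omid*); -ofo when the stem ends in a vowel (*pa*, *kavo*).
Since the final sound of *pibpeba* is /a/ (a vowel), it takes -ofo, giving *pibpebaofo*.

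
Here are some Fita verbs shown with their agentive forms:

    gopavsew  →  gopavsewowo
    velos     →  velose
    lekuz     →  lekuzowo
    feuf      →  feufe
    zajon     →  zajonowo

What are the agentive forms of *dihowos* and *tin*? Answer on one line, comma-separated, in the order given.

dihowose, tinowo

The suffix is conditioned by the final consonant: -e when the stem ends in a voiceless consonant (*velos*, *feuf*); -owo when the stem ends in a voiced consonant (*gopavsew*, *lekuz*, *zajon*).
*dihowos*: final consonant = /s/, voiceless → -e → *dihowose*.
*tin* — final consonant /n/ (voiced) → -owo → *tinowo*.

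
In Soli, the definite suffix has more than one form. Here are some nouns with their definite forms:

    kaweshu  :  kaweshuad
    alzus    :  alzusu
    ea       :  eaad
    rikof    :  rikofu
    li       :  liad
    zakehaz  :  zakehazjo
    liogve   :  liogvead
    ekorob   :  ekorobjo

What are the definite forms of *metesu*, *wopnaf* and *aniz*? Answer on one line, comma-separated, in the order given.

metesuad, wopnafu, anizjo

The pattern is voicing of the final sound: -u when the stem ends in a voiceless consonant (*alzus*, *rikof*); -jo when the stem ends in a voiced consonant (*zakehaz*, *ekorob*); -ad when the stem ends in a vowel (*kaweshu*, *ea*, *li*, *liogve*).
*metesu*: final sound = /u/, a vowel → -ad → *metesuad*.
The final sound of *wopnaf* is /f/, which is a voiceless consonant, so the suffix is -u, giving *wopnafu*.
*aniz* — final sound /z/ (a voiced consonant) → -jo → *anizjo*.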